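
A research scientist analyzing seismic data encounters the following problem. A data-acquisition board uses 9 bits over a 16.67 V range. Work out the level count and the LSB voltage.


Step 1 — number of quantization levels:
L = 2^N = 2^9 = 512

Step 2 — LSB step size:
delta = Vfs / L
      = 16.67 / 512
      = 0.03255859 V

Levels = 512; step size = 0.03255859 V


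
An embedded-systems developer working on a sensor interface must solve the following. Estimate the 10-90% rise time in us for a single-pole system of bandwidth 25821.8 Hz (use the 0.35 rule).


Rise time from bandwidth relationship:
tr = 0.35 / BW
   = 0.35 / 25821.8
   = 1.35544385e-05 s
   = 13.5544 us

13.5544 us


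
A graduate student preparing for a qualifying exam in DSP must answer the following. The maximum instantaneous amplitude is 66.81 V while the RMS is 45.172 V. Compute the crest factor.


Crest factor is the ratio of peak to RMS:
CF = V_peak / V_rms
   = 66.81 / 45.172
   = 1.479

1.479


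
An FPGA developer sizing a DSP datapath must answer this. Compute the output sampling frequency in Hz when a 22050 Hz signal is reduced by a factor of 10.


Decimation reduces the sample rate:
fs_out = fs_in / M
       = 22050 / 10
       = 2205.0 Hz

2205.0 Hz


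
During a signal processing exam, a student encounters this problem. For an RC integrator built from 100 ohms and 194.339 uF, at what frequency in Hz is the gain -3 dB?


Cutoff frequency of a first-order RC filter:
fc = 1 / (2 * pi * R * C)
C = 194.339 uF = 0.000194339 F
fc = 1 / (2 * pi * 100 * 0.000194339)
   = 1 / 0.1221067949412
   = 8.189552 Hz

8.189552 Hz


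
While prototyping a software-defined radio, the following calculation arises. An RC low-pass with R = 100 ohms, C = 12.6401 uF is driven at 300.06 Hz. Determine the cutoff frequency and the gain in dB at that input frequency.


Step 1 — cutoff frequency:
fc = 1 / (2*pi*R*C)
C = 12.6401 uF = 1.26401e-05 F
fc = 1 / (2*pi*100*1.26401e-05)
   = 125.913 Hz

Step 2 — magnitude at f = 300.06 Hz:
|H(f)| = 1 / sqrt(1 + (f/fc)^2)
f/fc = 300.06 / 125.913 = 2.383074
|H| = 1 / sqrt(1 + 5.679042) = 0.3869394
|H|_dB = 20*log10(0.3869394) = -8.25 dB

fc = 125.913 Hz; |H(300.06 Hz)| = -8.25 dB


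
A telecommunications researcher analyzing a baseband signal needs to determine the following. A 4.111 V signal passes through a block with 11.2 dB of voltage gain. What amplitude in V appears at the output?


Output voltage from dB gain:
V_out = V_in * 10^(gain_dB / 20)
      = 4.111 * 10^(11.2 / 20)
      = 4.111 * 3.630781
      = 14.9261 V

14.9261 V


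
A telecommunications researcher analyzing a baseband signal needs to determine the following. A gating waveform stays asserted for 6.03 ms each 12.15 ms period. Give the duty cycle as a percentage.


Duty cycle as a percentage:
DC = (t_on / T) * 100
   = (6.03 / 12.15) * 100
   = 0.496296 * 100
   = 49.63 %

49.63 %


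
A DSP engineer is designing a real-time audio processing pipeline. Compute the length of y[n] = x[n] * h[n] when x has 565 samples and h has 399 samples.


Linear convolution output length:
L = N + M - 1
  = 565 + 399 - 1
  = 963 samples

963


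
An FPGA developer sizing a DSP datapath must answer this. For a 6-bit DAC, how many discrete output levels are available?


Number of quantization levels = 2^N
= 2^6
= 64

64


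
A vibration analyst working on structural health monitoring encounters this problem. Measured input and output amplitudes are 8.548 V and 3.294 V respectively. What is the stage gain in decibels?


Voltage gain in dB:
G = 20 * log10(Vout / Vin)
  = 20 * log10(3.294 / 8.548)
  = 20 * log10(0.385353)
  = 20 * -0.414141
  = -8.28 dB

-8.28 dB


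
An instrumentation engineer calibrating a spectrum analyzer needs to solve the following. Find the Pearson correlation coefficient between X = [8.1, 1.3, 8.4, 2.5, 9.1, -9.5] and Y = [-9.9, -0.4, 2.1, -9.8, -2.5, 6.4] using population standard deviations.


Pearson correlation coefficient (population):
r = cov(X,Y) / (std(X) * std(Y))
Mean X = 3.3167, Mean Y = -2.35
Cov(X,Y) = -20.725833
Std(X) = 6.470038, Std(Y) = 5.95392
r = -0.538

-0.538


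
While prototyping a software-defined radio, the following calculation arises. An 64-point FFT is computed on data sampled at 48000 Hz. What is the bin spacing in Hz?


DFT frequency resolution:
df = fs / N
   = 48000 / 64
   = 750.0 Hz

750.0 Hz


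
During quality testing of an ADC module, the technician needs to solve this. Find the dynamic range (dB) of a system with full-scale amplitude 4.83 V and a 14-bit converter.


Dynamic range from full-scale to LSB:
V_min = V_max / 2^bits = 4.83 / 2^14
DR = 20 * log10(V_max / V_min)
   = 20 * log10(2^14)
   = 20 * 14 * log10(2)
   = 84.29 dB

84.29 dB


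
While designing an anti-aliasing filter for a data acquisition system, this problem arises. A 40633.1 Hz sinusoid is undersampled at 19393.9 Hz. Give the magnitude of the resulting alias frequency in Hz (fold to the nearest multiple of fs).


Compute the nearest integer multiple of fs to the signal:
n = round(40633.1 / 19393.9) = 2
f_alias = |40633.1 - 2 * 19393.9|
        = |40633.1 - 38787.8|
        = 1845.3 Hz

1845.3


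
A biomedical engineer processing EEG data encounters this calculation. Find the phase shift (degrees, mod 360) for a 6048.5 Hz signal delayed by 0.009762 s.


Phase shift from frequency and time delay:
phi = 360 * f * t_delay
    = 360 * 6048.5 * 0.009762
    = 21256.36 degrees
    mod 360 = 16.36 degrees

16.36 degrees


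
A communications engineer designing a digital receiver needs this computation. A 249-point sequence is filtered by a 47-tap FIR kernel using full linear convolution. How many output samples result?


Linear convolution output length:
L = N + M - 1
  = 249 + 47 - 1
  = 295 samples

295


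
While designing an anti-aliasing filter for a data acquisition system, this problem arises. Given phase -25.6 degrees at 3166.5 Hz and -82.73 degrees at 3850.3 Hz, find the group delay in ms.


Group delay from phase difference:
tau = -d(phi)/d(omega)
d(phi) = -57.13 deg = -0.997107 rad
d(omega) = 2*pi*(3850.3 - 3166.5) = 4296.4421 rad/s
tau = -(-0.997107) / 4296.4421
    = 0.2321 ms

0.2321 ms


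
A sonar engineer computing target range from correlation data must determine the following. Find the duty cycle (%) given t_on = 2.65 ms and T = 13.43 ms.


Duty cycle as a percentage:
DC = (t_on / T) * 100
   = (2.65 / 13.43) * 100
   = 0.197319 * 100
   = 19.73 %

19.73 %


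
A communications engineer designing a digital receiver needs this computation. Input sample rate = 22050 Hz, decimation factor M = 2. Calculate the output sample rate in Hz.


Decimation reduces the sample rate:
fs_out = fs_in / M
       = 22050 / 2
       = 11025.0 Hz

11025.0 Hz


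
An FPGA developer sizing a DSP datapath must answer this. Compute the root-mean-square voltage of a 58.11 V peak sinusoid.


RMS voltage for a sinusoidal waveform:
V_rms = V_peak / sqrt(2)
      = 58.11 / 1.414214
      = 41.09 V

41.09 V


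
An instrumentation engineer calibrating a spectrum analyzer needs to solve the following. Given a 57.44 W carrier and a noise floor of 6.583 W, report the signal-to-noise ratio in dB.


SNR in decibels:
SNR = 10 * log10(Ps / Pn)
    = 10 * log10(57.44 / 6.583)
    = 10 * log10(8.7255)
    = 10 * 0.9408
    = 9.41 dB

9.41 dB


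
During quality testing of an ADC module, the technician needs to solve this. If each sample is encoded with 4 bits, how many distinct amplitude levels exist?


Number of quantization levels = 2^N
= 2^4
= 16

16


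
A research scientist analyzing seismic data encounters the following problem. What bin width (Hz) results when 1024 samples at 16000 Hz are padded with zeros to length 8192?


Frequency resolution after zero-padding:
N_padded = 1024 * 8 = 8192
df = fs / N_padded
   = 16000 / 8192
   = 1.9531 Hz

1.9531 Hz


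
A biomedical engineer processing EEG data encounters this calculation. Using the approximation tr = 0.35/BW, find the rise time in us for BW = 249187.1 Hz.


Rise time from bandwidth relationship:
tr = 0.35 / BW
   = 0.35 / 249187.1
   = 1.40456709e-06 s
   = 1.4046 us

1.4046 us


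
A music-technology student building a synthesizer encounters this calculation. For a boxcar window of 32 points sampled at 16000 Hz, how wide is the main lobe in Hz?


Main lobe width for a rectangular window:
Width = 2 * fs / N
      = 2 * 16000 / 32
      = 32000 / 32
      = 1000.0 Hz

1000.0 Hz


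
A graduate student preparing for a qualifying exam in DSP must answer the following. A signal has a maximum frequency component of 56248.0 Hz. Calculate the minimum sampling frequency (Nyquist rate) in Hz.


The Nyquist rate is twice the maximum frequency component.
fs_min = 2 * fmax
      = 2 * 56248.0
      = 112496.0 Hz

112496.0


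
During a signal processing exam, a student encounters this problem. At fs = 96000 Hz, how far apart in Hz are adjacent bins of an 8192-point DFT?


DFT frequency resolution:
df = fs / N
   = 96000 / 8192
   = 11.7188 Hz

11.7188 Hz


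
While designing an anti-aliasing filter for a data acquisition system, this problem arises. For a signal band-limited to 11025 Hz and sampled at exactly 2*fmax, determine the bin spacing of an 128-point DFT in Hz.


Step 1 — Nyquist sampling rate:
fs = 2 * fmax = 2 * 11025 = 22050 Hz

Step 2 — DFT bin spacing:
df = fs / N = 22050 / 128 = 172.2656 Hz

172.2656 Hz


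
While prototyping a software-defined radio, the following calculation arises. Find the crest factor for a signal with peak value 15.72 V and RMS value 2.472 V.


Crest factor is the ratio of peak to RMS:
CF = V_peak / V_rms
   = 15.72 / 2.472
   = 6.3592

6.3592


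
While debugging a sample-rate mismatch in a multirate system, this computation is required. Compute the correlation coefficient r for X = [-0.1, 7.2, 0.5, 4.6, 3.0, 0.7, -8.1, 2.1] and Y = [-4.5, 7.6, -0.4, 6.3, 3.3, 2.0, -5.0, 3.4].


Pearson correlation coefficient (population):
r = cov(X,Y) / (std(X) * std(Y))
Mean X = 1.2375, Mean Y = 1.5875
Cov(X,Y) = 15.896719
Std(X) = 4.191043, Std(Y) = 4.317823
r = 0.8785

0.8785


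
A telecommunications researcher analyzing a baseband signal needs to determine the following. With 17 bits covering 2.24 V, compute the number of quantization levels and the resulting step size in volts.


Step 1 — number of quantization levels:
L = 2^N = 2^17 = 131072

Step 2 — LSB step size:
delta = Vfs / L
      = 2.24 / 131072
      = 1.709e-05 V

Levels = 131072; step size = 1.709e-05 V


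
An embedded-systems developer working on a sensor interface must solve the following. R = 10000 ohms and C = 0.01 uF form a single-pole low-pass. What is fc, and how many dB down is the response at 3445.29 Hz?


Step 1 — cutoff frequency:
fc = 1 / (2*pi*R*C)
C = 0.01 uF = 1e-08 F
fc = 1 / (2*pi*10000*1e-08)
   = 1591.549 Hz

Step 2 — magnitude at f = 3445.29 Hz:
|H(f)| = 1 / sqrt(1 + (f/fc)^2)
f/fc = 3445.29 / 1591.549 = 2.16474
|H| = 1 / sqrt(1 + 4.686099) = 0.4193656
|H|_dB = 20*log10(0.4193656) = -7.55 dB

fc = 1591.549 Hz; |H(3445.29 Hz)| = -7.55 dB


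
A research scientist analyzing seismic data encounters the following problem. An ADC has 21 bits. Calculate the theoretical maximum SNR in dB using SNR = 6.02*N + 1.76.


Theoretical SNR for a full-scale sinusoid:
SNR = 6.02 * N + 1.76
    = 6.02 * 21 + 1.76
    = 126.42 + 1.76
    = 128.18 dB

128.18 dB


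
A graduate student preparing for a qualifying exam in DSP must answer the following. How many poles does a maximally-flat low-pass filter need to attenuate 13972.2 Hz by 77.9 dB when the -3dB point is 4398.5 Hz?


Butterworth filter order formula:
n = log10(10^(A/10) - 1) / (2 * log10(f_stop/f_pass))
10^(77.9/10) - 1 = 61659499.1861
f_stop/f_pass = 13972.2 / 4398.5 = 3.1766
n = 7.7596 -> ceil = 8

8


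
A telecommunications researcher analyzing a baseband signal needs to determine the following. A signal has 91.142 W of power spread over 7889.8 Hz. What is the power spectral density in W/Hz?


Power spectral density:
PSD = P / BW
    = 91.142 / 7889.8
    = 0.01155188 W/Hz

0.01155188 W/Hz


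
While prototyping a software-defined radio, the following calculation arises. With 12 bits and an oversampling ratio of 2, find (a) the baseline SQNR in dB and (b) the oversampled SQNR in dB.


Step 1 — baseline SQNR at Nyquist:
SQNR_base = 6.02*N + 1.76
          = 6.02*12 + 1.76
          = 74.0 dB

Step 2 — oversampling processing gain:
G = 10*log10(OSR) = 10*log10(2) = 3.01 dB

Step 3 — total:
SQNR_total = 74.0 + 3.01 = 77.01 dB

Base SQNR = 74.0 dB; oversampled SQNR = 77.01 dB


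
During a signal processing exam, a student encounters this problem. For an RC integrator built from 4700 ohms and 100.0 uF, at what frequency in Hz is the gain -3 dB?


Cutoff frequency of a first-order RC filter:
fc = 1 / (2 * pi * R * C)
C = 100.0 uF = 0.0001 F
fc = 1 / (2 * pi * 4700 * 0.0001)
   = 1 / 2.9530970943744
   = 0.338628 Hz

0.338628 Hz


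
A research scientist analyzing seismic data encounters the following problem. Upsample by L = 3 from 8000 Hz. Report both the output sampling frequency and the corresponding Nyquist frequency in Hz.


Step 1 — output sample rate after interpolation by L:
fs_out = L * fs_in = 3 * 8000 = 24000 Hz

Step 2 — Nyquist frequency of the output stream:
f_Nyq = fs_out / 2 = 24000 / 2 = 12000.0 Hz

fs_out = 24000 Hz; f_Nyquist = 12000.0 Hz


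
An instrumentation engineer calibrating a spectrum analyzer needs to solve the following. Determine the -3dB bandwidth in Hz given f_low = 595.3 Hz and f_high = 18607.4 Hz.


Bandwidth is the difference of -3dB frequencies:
BW = f_high - f_low
   = 18607.4 - 595.3
   = 18012.1 Hz

18012.1 Hz


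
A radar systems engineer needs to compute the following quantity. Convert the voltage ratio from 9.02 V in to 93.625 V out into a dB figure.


Voltage gain in dB:
G = 20 * log10(Vout / Vin)
  = 20 * log10(93.625 / 9.02)
  = 20 * log10(10.379712)
  = 20 * 1.016185
  = 20.32 dB

20.32 dB


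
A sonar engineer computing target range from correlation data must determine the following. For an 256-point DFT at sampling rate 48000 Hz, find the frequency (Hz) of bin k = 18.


Frequency of DFT bin k:
f_k = k * fs / N
    = 18 * 48000 / 256
    = 864000 / 256
    = 3375.0 Hz

3375.0 Hz


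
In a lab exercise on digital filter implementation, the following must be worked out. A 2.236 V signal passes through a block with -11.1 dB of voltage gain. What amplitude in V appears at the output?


Output voltage from dB gain:
V_out = V_in * 10^(gain_dB / 20)
      = 2.236 * 10^(-11.1 / 20)
      = 2.236 * 0.278612
      = 0.623 V

0.623 V


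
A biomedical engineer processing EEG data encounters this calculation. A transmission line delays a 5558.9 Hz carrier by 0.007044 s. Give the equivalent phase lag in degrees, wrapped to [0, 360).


Phase shift from frequency and time delay:
phi = 360 * f * t_delay
    = 360 * 5558.9 * 0.007044
    = 14096.48 degrees
    mod 360 = 56.48 degrees

56.48 degrees


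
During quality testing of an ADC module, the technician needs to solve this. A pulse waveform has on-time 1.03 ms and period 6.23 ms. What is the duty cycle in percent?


Duty cycle as a percentage:
DC = (t_on / T) * 100
   = (1.03 / 6.23) * 100
   = 0.165329 * 100
   = 16.53 %

16.53 %


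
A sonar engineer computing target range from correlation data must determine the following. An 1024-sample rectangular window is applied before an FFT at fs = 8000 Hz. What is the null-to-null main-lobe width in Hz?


Main lobe width for a rectangular window:
Width = 2 * fs / N
      = 2 * 8000 / 1024
      = 16000 / 1024
      = 15.625 Hz

15.625 Hz


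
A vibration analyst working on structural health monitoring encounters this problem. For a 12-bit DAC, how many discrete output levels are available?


Number of quantization levels = 2^N
= 2^12
= 4096

4096


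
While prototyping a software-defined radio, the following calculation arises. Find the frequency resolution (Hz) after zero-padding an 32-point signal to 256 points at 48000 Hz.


Frequency resolution after zero-padding:
N_padded = 32 * 8 = 256
df = fs / N_padded
   = 48000 / 256
   = 187.5 Hz

187.5 Hz


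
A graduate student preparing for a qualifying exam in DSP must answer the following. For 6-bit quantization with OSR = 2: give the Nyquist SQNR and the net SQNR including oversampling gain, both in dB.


Step 1 — baseline SQNR at Nyquist:
SQNR_base = 6.02*N + 1.76
          = 6.02*6 + 1.76
          = 37.88 dB

Step 2 — oversampling processing gain:
G = 10*log10(OSR) = 10*log10(2) = 3.01 dB

Step 3 — total:
SQNR_total = 37.88 + 3.01 = 40.89 dB

Base SQNR = 37.88 dB; oversampled SQNR = 40.89 dB


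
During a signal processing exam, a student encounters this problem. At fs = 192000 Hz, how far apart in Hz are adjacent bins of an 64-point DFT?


DFT frequency resolution:
df = fs / N
   = 192000 / 64
   = 3000.0 Hz

3000.0 Hz


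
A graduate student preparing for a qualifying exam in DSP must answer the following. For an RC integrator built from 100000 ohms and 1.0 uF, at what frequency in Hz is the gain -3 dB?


Cutoff frequency of a first-order RC filter:
fc = 1 / (2 * pi * R * C)
C = 1.0 uF = 1e-06 F
fc = 1 / (2 * pi * 100000 * 1e-06)
   = 1 / 0.62831853071796
   = 1.591549 Hz

1.591549 Hz


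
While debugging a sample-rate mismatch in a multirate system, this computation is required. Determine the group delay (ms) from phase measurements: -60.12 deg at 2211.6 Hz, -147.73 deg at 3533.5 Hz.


Group delay from phase difference:
tau = -d(phi)/d(omega)
d(phi) = -87.61 deg = -1.529083 rad
d(omega) = 2*pi*(3533.5 - 2211.6) = 8305.7427 rad/s
tau = -(-1.529083) / 8305.7427
    = 0.1841 ms

0.1841 ms


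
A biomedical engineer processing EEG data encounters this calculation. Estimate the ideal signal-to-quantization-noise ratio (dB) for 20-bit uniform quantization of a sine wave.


Theoretical SNR for a full-scale sinusoid:
SNR = 6.02 * N + 1.76
    = 6.02 * 20 + 1.76
    = 120.4 + 1.76
    = 122.16 dB

122.16 dB


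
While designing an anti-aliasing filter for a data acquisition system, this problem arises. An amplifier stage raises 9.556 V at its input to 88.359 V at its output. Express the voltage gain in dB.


Voltage gain in dB:
G = 20 * log10(Vout / Vin)
  = 20 * log10(88.359 / 9.556)
  = 20 * log10(9.246442)
  = 20 * 0.965975
  = 19.32 dB

19.32 dB


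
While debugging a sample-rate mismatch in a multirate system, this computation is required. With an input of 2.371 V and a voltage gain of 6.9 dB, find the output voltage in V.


Output voltage from dB gain:
V_out = V_in * 10^(gain_dB / 20)
      = 2.371 * 10^(6.9 / 20)
      = 2.371 * 2.213095
      = 5.2472 V

5.2472 V


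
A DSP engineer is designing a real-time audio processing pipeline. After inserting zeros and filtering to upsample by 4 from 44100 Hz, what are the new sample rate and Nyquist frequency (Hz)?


Step 1 — output sample rate after interpolation by L:
fs_out = L * fs_in = 4 * 44100 = 176400 Hz

Step 2 — Nyquist frequency of the output stream:
f_Nyq = fs_out / 2 = 176400 / 2 = 88200.0 Hz

fs_out = 176400 Hz; f_Nyquist = 88200.0 Hz


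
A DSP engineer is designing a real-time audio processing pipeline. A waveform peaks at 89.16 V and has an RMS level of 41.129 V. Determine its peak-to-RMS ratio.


Crest factor is the ratio of peak to RMS:
CF = V_peak / V_rms
   = 89.16 / 41.129
   = 2.1678

2.1678


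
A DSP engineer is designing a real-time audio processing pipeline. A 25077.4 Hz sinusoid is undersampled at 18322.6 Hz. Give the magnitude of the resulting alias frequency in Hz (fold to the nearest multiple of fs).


Compute the nearest integer multiple of fs to the signal:
n = round(25077.4 / 18322.6) = 1
f_alias = |25077.4 - 1 * 18322.6|
        = |25077.4 - 18322.6|
        = 6754.8 Hz

6754.8


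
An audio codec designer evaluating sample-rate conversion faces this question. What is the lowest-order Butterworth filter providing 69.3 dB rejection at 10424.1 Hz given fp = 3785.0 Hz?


Butterworth filter order formula:
n = log10(10^(A/10) - 1) / (2 * log10(f_stop/f_pass))
10^(69.3/10) - 1 = 8511379.382
f_stop/f_pass = 10424.1 / 3785.0 = 2.7541
n = 7.8755 -> ceil = 8

8


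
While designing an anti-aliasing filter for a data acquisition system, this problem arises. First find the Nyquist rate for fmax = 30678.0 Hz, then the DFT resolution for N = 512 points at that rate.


Step 1 — Nyquist sampling rate:
fs = 2 * fmax = 2 * 30678.0 = 61356.0 Hz

Step 2 — DFT bin spacing:
df = fs / N = 61356.0 / 512 = 119.8359 Hz

119.8359 Hz


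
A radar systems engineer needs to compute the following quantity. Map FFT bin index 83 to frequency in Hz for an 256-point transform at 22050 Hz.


Frequency of DFT bin k:
f_k = k * fs / N
    = 83 * 22050 / 256
    = 1830150 / 256
    = 7149.023 Hz

7149.023 Hz


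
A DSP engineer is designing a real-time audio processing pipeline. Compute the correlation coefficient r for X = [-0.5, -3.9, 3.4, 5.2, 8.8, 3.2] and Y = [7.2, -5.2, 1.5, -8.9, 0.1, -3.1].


Pearson correlation coefficient (population):
r = cov(X,Y) / (std(X) * std(Y))
Mean X = 2.7, Mean Y = -1.4
Cov(X,Y) = -1.81
Std(X) = 4.041452, Std(Y) = 5.134848
r = -0.0872

-0.0872


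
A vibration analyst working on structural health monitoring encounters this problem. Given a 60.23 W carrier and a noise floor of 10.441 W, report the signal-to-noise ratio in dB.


SNR in decibels:
SNR = 10 * log10(Ps / Pn)
    = 10 * log10(60.23 / 10.441)
    = 10 * log10(5.7686)
    = 10 * 0.7611
    = 7.61 dB

7.61 dB


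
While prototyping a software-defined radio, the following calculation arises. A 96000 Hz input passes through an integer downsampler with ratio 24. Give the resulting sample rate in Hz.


Decimation reduces the sample rate:
fs_out = fs_in / M
       = 96000 / 24
       = 4000.0 Hz

4000.0 Hz


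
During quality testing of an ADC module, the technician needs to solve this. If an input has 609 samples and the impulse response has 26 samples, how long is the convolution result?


Linear convolution output length:
L = N + M - 1
  = 609 + 26 - 1
  = 634 samples

634


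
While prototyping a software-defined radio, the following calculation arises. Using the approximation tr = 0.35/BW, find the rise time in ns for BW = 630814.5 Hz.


Rise time from bandwidth relationship:
tr = 0.35 / BW
   = 0.35 / 630814.5
   = 5.54838229e-07 s
   = 554.8382 ns

554.8382 ns


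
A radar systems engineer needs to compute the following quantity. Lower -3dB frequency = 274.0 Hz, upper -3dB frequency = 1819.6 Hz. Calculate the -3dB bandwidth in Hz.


Bandwidth is the difference of -3dB frequencies:
BW = f_high - f_low
   = 1819.6 - 274.0
   = 1545.6 Hz

1545.6 Hz


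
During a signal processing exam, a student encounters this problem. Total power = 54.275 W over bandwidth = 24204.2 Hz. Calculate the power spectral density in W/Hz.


Power spectral density:
PSD = P / BW
    = 54.275 / 24204.2
    = 0.00224238 W/Hz

0.00224238 W/Hz


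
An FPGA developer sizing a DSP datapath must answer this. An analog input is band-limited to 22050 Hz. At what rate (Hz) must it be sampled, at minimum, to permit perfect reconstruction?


The Nyquist rate is twice the maximum frequency component.
fs_min = 2 * fmax
      = 2 * 22050
      = 44100 Hz

44100


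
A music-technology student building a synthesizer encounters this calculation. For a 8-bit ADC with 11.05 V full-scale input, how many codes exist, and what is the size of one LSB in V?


Step 1 — number of quantization levels:
L = 2^N = 2^8 = 256

Step 2 — LSB step size:
delta = Vfs / L
      = 11.05 / 256
      = 0.04316406 V

Levels = 256; step size = 0.04316406 V


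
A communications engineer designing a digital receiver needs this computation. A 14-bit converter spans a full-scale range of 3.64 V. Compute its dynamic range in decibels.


Dynamic range from full-scale to LSB:
V_min = V_max / 2^bits = 3.64 / 2^14
DR = 20 * log10(V_max / V_min)
   = 20 * log10(2^14)
   = 20 * 14 * log10(2)
   = 84.29 dB

84.29 dB


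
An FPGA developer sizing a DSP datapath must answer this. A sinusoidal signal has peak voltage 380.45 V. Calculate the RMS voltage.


RMS voltage for a sinusoidal waveform:
V_rms = V_peak / sqrt(2)
      = 380.45 / 1.414214
      = 269.019 V

269.019 V


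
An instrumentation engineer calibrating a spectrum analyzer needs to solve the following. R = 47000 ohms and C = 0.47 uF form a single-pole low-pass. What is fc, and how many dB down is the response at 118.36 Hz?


Step 1 — cutoff frequency:
fc = 1 / (2*pi*R*C)
C = 0.47 uF = 4.7e-07 F
fc = 1 / (2*pi*47000*4.7e-07)
   = 7.20484 Hz

Step 2 — magnitude at f = 118.36 Hz:
|H(f)| = 1 / sqrt(1 + (f/fc)^2)
f/fc = 118.36 / 7.20484 = 16.427846
|H| = 1 / sqrt(1 + 269.874124) = 0.0607598
|H|_dB = 20*log10(0.0607598) = -24.33 dB

fc = 7.20484 Hz; |H(118.36 Hz)| = -24.33 dB


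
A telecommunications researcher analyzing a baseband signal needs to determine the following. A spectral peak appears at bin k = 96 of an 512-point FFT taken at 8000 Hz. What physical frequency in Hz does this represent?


Frequency of DFT bin k:
f_k = k * fs / N
    = 96 * 8000 / 512
    = 768000 / 512
    = 1500.0 Hz

1500.0 Hz


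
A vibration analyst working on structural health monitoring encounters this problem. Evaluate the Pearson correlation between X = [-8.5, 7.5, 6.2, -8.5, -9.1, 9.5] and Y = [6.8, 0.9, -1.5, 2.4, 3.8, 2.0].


Pearson correlation coefficient (population):
r = cov(X,Y) / (std(X) * std(Y))
Mean X = -0.4833, Mean Y = 2.4
Cov(X,Y) = -14.895
Std(X) = 8.274945, Std(Y) = 2.547548
r = -0.7066

-0.7066


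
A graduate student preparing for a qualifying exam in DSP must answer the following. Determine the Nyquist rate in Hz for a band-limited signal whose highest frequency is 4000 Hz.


The Nyquist rate is twice the maximum frequency component.
fs_min = 2 * fmax
      = 2 * 4000
      = 8000 Hz

8000


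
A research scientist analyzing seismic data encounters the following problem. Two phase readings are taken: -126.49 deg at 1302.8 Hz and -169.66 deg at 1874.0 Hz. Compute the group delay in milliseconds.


Group delay from phase difference:
tau = -d(phi)/d(omega)
d(phi) = -43.17 deg = -0.753459 rad
d(omega) = 2*pi*(1874.0 - 1302.8) = 3588.9554 rad/s
tau = -(-0.753459) / 3588.9554
    = 0.2099 ms

0.2099 ms


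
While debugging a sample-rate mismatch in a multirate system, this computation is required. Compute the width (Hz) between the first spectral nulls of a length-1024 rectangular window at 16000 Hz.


Main lobe width for a rectangular window:
Width = 2 * fs / N
      = 2 * 16000 / 1024
      = 32000 / 1024
      = 31.25 Hz

31.25 Hz


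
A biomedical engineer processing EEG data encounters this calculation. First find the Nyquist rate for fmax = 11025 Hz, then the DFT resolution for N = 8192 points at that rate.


Step 1 — Nyquist sampling rate:
fs = 2 * fmax = 2 * 11025 = 22050 Hz

Step 2 — DFT bin spacing:
df = fs / N = 22050 / 8192 = 2.6917 Hz

2.6917 Hz


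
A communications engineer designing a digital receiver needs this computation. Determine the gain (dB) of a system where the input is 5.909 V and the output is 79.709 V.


Voltage gain in dB:
G = 20 * log10(Vout / Vin)
  = 20 * log10(79.709 / 5.909)
  = 20 * log10(13.489423)
  = 20 * 1.129993
  = 22.6 dB

22.6 dB


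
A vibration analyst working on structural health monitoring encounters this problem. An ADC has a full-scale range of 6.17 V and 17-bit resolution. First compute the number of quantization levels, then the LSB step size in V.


Step 1 — number of quantization levels:
L = 2^N = 2^17 = 131072

Step 2 — LSB step size:
delta = Vfs / L
      = 6.17 / 131072
      = 4.707e-05 V

Levels = 131072; step size = 4.707e-05 V


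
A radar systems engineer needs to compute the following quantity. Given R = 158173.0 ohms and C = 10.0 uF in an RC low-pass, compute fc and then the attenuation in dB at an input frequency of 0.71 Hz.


Step 1 — cutoff frequency:
fc = 1 / (2*pi*R*C)
C = 10.0 uF = 1e-05 F
fc = 1 / (2*pi*158173.0*1e-05)
   = 0.100621 Hz

Step 2 — magnitude at f = 0.71 Hz:
|H(f)| = 1 / sqrt(1 + (f/fc)^2)
f/fc = 0.71 / 0.100621 = 7.056181
|H| = 1 / sqrt(1 + 49.78969) = 0.1403176
|H|_dB = 20*log10(0.1403176) = -17.06 dB

fc = 0.100621 Hz; |H(0.71 Hz)| = -17.06 dB


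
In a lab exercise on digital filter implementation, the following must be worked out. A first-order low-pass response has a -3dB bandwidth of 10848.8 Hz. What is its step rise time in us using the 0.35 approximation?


Rise time from bandwidth relationship:
tr = 0.35 / BW
   = 0.35 / 10848.8
   = 3.226163262e-05 s
   = 32.2616 us

32.2616 us


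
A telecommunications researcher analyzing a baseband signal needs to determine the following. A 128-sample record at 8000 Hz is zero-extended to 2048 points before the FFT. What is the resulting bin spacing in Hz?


Frequency resolution after zero-padding:
N_padded = 128 * 16 = 2048
df = fs / N_padded
   = 8000 / 2048
   = 3.9062 Hz

3.9062 Hz


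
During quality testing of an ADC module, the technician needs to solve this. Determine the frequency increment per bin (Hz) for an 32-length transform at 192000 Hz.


DFT frequency resolution:
df = fs / N
   = 192000 / 32
   = 6000.0 Hz

6000.0 Hz


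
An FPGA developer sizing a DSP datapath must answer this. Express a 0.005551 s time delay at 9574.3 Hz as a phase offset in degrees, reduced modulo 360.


Phase shift from frequency and time delay:
phi = 360 * f * t_delay
    = 360 * 9574.3 * 0.005551
    = 19132.9 degrees
    mod 360 = 52.9 degrees

52.9 degrees


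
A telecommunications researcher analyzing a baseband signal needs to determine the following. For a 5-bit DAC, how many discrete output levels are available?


Number of quantization levels = 2^N
= 2^5
= 32

32


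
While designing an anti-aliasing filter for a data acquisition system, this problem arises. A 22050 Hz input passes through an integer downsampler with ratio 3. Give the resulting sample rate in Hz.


Decimation reduces the sample rate:
fs_out = fs_in / M
       = 22050 / 3
       = 7350.0 Hz

7350.0 Hz


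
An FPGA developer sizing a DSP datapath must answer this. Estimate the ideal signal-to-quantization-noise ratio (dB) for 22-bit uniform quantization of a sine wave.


Theoretical SNR for a full-scale sinusoid:
SNR = 6.02 * N + 1.76
    = 6.02 * 22 + 1.76
    = 132.44 + 1.76
    = 134.2 dB

134.2 dB


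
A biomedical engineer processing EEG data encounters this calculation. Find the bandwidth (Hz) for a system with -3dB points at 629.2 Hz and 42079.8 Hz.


Bandwidth is the difference of -3dB frequencies:
BW = f_high - f_low
   = 42079.8 - 629.2
   = 41450.6 Hz

41450.6 Hz


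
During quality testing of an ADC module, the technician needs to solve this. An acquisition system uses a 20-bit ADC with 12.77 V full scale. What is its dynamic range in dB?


Dynamic range from full-scale to LSB:
V_min = V_max / 2^bits = 12.77 / 2^20
DR = 20 * log10(V_max / V_min)
   = 20 * log10(2^20)
   = 20 * 20 * log10(2)
   = 120.41 dB

120.41 dB


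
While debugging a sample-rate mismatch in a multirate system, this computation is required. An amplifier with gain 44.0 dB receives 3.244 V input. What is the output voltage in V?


Output voltage from dB gain:
V_out = V_in * 10^(gain_dB / 20)
      = 3.244 * 10^(44.0 / 20)
      = 3.244 * 158.489319
      = 514.1394 V

514.1394 V


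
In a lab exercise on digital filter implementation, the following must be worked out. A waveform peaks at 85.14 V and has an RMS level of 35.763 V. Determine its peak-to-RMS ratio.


Crest factor is the ratio of peak to RMS:
CF = V_peak / V_rms
   = 85.14 / 35.763
   = 2.3807

2.3807


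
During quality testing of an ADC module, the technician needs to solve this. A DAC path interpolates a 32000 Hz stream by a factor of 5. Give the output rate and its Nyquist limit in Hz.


Step 1 — output sample rate after interpolation by L:
fs_out = L * fs_in = 5 * 32000 = 160000 Hz

Step 2 — Nyquist frequency of the output stream:
f_Nyq = fs_out / 2 = 160000 / 2 = 80000.0 Hz

fs_out = 160000 Hz; f_Nyquist = 80000.0 Hz


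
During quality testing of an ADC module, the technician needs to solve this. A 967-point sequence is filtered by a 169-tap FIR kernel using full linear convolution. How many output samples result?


Linear convolution output length:
L = N + M - 1
  = 967 + 169 - 1
  = 1135 samples

1135


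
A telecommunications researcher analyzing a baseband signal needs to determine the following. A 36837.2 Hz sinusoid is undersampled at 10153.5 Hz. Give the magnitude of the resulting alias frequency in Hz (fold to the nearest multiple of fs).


Compute the nearest integer multiple of fs to the signal:
n = round(36837.2 / 10153.5) = 4
f_alias = |36837.2 - 4 * 10153.5|
        = |36837.2 - 40614.0|
        = 3776.8 Hz

3776.8


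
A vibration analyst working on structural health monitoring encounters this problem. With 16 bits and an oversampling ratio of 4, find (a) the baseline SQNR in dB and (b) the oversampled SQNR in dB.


Step 1 — baseline SQNR at Nyquist:
SQNR_base = 6.02*N + 1.76
          = 6.02*16 + 1.76
          = 98.08 dB

Step 2 — oversampling processing gain:
G = 10*log10(OSR) = 10*log10(4) = 6.02 dB

Step 3 — total:
SQNR_total = 98.08 + 6.02 = 104.1 dB

Base SQNR = 98.08 dB; oversampled SQNR = 104.1 dB


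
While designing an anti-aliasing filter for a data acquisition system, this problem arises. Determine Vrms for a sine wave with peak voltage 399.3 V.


RMS voltage for a sinusoidal waveform:
V_rms = V_peak / sqrt(2)
      = 399.3 / 1.414214
      = 282.348 V

282.348 V


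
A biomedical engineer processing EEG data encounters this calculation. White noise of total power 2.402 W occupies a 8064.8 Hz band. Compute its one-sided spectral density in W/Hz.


Power spectral density:
PSD = P / BW
    = 2.402 / 8064.8
    = 0.00029784 W/Hz

0.00029784 W/Hz


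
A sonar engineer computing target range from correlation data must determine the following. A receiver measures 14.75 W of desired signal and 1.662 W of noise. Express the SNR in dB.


SNR in decibels:
SNR = 10 * log10(Ps / Pn)
    = 10 * log10(14.75 / 1.662)
    = 10 * log10(8.8748)
    = 10 * 0.9482
    = 9.48 dB

9.48 dB


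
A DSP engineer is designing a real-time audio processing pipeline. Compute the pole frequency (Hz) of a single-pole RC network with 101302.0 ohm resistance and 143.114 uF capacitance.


Cutoff frequency of a first-order RC filter:
fc = 1 / (2 * pi * R * C)
C = 143.114 uF = 0.000143114 F
fc = 1 / (2 * pi * 101302.0 * 0.000143114)
   = 1 / 91.091951945401
   = 0.010978 Hz

0.010978 Hz


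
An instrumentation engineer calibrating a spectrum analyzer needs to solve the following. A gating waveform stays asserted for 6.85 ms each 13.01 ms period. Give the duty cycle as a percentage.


Duty cycle as a percentage:
DC = (t_on / T) * 100
   = (6.85 / 13.01) * 100
   = 0.526518 * 100
   = 52.65 %

52.65 %


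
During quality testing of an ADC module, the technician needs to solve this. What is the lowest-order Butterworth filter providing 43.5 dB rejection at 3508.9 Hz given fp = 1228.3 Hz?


Butterworth filter order formula:
n = log10(10^(A/10) - 1) / (2 * log10(f_stop/f_pass))
10^(43.5/10) - 1 = 22386.2114
f_stop/f_pass = 3508.9 / 1228.3 = 2.8567
n = 4.7711 -> ceil = 5

5


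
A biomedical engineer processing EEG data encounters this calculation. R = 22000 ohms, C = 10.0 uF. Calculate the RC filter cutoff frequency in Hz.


Cutoff frequency of a first-order RC filter:
fc = 1 / (2 * pi * R * C)
C = 10.0 uF = 1e-05 F
fc = 1 / (2 * pi * 22000 * 1e-05)
   = 1 / 1.3823007675795
   = 0.723432 Hz

0.723432 Hz


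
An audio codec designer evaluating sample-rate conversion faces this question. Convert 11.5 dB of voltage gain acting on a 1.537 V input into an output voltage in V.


Output voltage from dB gain:
V_out = V_in * 10^(gain_dB / 20)
      = 1.537 * 10^(11.5 / 20)
      = 1.537 * 3.758374
      = 5.7766 V

5.7766 V


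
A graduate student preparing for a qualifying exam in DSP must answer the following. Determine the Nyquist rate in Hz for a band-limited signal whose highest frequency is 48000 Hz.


The Nyquist rate is twice the maximum frequency component.
fs_min = 2 * fmax
      = 2 * 48000
      = 96000 Hz

96000


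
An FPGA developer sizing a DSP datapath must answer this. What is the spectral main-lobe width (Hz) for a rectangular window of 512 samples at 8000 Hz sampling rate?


Main lobe width for a rectangular window:
Width = 2 * fs / N
      = 2 * 8000 / 512
      = 16000 / 512
      = 31.25 Hz

31.25 Hz


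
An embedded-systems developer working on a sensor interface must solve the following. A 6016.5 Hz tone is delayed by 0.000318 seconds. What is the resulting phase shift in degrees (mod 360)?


Phase shift from frequency and time delay:
phi = 360 * f * t_delay
    = 360 * 6016.5 * 0.000318
    = 688.77 degrees
    mod 360 = 328.77 degrees

328.77 degrees


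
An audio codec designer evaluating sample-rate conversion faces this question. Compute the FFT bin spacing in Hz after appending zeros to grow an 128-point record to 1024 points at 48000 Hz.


Frequency resolution after zero-padding:
N_padded = 128 * 8 = 1024
df = fs / N_padded
   = 48000 / 1024
   = 46.875 Hz

46.875 Hz


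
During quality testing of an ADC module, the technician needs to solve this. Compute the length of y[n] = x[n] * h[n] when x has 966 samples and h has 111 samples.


Linear convolution output length:
L = N + M - 1
  = 966 + 111 - 1
  = 1076 samples

1076


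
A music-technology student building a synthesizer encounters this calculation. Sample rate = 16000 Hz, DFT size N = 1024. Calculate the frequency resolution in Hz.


DFT frequency resolution:
df = fs / N
   = 16000 / 1024
   = 15.625 Hz

15.625 Hz


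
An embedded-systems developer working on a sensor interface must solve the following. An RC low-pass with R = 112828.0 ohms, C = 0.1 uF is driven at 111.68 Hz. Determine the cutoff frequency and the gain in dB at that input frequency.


Step 1 — cutoff frequency:
fc = 1 / (2*pi*R*C)
C = 0.1 uF = 1e-07 F
fc = 1 / (2*pi*112828.0*1e-07)
   = 14.106 Hz

Step 2 — magnitude at f = 111.68 Hz:
|H(f)| = 1 / sqrt(1 + (f/fc)^2)
f/fc = 111.68 / 14.106 = 7.917198
|H| = 1 / sqrt(1 + 62.682024) = 0.1253117
|H|_dB = 20*log10(0.1253117) = -18.04 dB

fc = 14.106 Hz; |H(111.68 Hz)| = -18.04 dB


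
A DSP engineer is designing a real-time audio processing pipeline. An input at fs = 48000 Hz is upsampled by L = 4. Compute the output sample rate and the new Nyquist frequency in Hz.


Step 1 — output sample rate after interpolation by L:
fs_out = L * fs_in = 4 * 48000 = 192000 Hz

Step 2 — Nyquist frequency of the output stream:
f_Nyq = fs_out / 2 = 192000 / 2 = 96000.0 Hz

fs_out = 192000 Hz; f_Nyquist = 96000.0 Hz


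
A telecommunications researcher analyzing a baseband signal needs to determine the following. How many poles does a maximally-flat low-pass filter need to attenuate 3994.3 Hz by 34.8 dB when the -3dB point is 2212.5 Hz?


Butterworth filter order formula:
n = log10(10^(A/10) - 1) / (2 * log10(f_stop/f_pass))
10^(34.8/10) - 1 = 3018.9517
f_stop/f_pass = 3994.3 / 2212.5 = 1.8053
n = 6.7818 -> ceil = 7

7


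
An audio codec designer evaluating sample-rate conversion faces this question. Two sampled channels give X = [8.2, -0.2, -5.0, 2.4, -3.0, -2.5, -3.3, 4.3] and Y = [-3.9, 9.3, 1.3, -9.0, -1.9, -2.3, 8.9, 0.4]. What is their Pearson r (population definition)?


Pearson correlation coefficient (population):
r = cov(X,Y) / (std(X) * std(Y))
Mean X = 0.1125, Mean Y = 0.35
Cov(X,Y) = -9.806875
Std(X) = 4.221504, Std(Y) = 5.827521
r = -0.3986

-0.3986
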